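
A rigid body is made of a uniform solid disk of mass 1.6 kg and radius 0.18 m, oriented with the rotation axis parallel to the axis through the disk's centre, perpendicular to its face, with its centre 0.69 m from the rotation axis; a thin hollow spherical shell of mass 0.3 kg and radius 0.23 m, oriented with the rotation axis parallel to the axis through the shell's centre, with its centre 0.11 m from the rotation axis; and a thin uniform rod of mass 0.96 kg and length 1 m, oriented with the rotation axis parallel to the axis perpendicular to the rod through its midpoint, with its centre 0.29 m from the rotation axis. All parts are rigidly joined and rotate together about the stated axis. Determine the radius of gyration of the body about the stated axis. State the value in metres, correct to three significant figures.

Solid disk: I_cm = (1/2)MR² = (1/2)(1.6)(0.18)² = 0.02592 kg m²; centre at d = 0.69 m, so I = I_cm + Md² gives I = 0.02592 + (1.6)(0.69)² = 0.78768 kg m².
Spherical shell: I_cm = (2/3)MR² = (2/3)(0.3)(0.23)² = 0.01058 kg m²; centre at d = 0.11 m, so I = I_cm + Md² gives I = 0.01058 + (0.3)(0.11)² = 0.01421 kg m².
Thin rod: I_cm = (1/12)ML² = (1/12)(0.96)(1)² = 0.08 kg m²; centre at d = 0.29 m, so I = I_cm + Md² gives I = 0.08 + (0.96)(0.29)² = 0.16074 kg m².
Total I = 0.96263 kg m²; total mass M = 2.86 kg.
k = √(I/M) = √(0.96263/2.86) = 0.58016 m.

0.580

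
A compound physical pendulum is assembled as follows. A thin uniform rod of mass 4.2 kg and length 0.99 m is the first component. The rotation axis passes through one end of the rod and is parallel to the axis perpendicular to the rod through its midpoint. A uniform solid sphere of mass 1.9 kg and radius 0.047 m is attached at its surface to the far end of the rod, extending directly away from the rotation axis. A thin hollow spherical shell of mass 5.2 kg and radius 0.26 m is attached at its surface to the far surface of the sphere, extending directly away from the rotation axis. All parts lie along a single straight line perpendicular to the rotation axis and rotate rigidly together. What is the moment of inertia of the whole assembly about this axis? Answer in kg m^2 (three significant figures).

Thin rod: I_cm = (1/12)ML² = (1/12)(4.2)(0.99)² = 0.34303 kg m^2; centre at d = 0.495 m, so I = I_cm + Md² gives I = 0.34303 + (4.2)(0.495)² = 1.3721 kg m^2.
Solid sphere: I_cm = (2/5)MR² = (2/5)(1.9)(0.047)² = 0.0016788 kg m^2; centre at d = 0.495 + 0.495 + 0.047 = 1.037 m, so I = I_cm + Md² gives I = 0.0016788 + (1.9)(1.037)² = 2.0449 kg m^2.
Spherical shell: I_cm = (2/3)MR² = (2/3)(5.2)(0.26)² = 0.23435 kg m^2; centre at d = 0.495 + 0.495 + 0.047 + 0.047 + 0.26 = 1.344 m, so I = I_cm + Md² gives I = 0.23435 + (5.2)(1.344)² = 9.6273 kg m^2.
Total I = 1.3721 + 2.0449 + 9.6273 = 13.044 kg m^2.

13.0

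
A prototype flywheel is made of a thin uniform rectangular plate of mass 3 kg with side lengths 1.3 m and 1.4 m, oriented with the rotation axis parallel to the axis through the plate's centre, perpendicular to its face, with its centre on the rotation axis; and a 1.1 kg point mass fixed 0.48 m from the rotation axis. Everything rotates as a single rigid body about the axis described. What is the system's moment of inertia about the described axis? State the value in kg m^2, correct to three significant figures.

1.17

Rectangular plate: I_cm = (1/12)M(a²+b²) = (1/12)(3)[(1.3)² + (1.4)²] = 0.9125 kg m^2; axis through the centre, so I = 0.9125 kg m^2.
Point mass: I_cm = 0; centre at d = 0.48 m, so I = I_cm + Md² gives I = 0 + (1.1)(0.48)² = 0.25344 kg m^2.
Total I = 0.9125 + 0.25344 = 1.1659 kg m^2.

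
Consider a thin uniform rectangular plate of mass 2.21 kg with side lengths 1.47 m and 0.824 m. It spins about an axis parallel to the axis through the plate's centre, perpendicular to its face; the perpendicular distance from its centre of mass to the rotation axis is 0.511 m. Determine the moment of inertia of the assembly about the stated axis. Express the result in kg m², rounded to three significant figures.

1.10

I_cm = (1/12)M(a²+b²) = (1/12)(2.21)[(1.47)² + (0.824)²] = 0.52301 kg m²; centre at d = 0.511 m, so the parallel axis theorem gives I = 0.52301 + (2.21)(0.511)² = 1.1001 kg m².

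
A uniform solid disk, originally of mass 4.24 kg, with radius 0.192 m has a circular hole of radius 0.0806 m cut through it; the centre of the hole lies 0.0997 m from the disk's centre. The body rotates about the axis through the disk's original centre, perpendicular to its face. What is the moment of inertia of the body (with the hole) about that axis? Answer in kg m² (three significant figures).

0.0683

Unpierced body about its centre: I₀ = (1/2)MR² = (1/2)(4.24)(0.192)² = 0.078152 kg m².
The removed disk has mass m = M·(r/R)² = (4.24)(0.0806/0.192)² = 0.74719 kg (same uniform areal density).
Its moment of inertia about the rotation axis (parallel-axis theorem): I_hole = (1/2)mr² + md² = (1/2)(0.74719)(0.0806)² + (0.74719)(0.0997)² = 0.0098542 kg m².
Treating the hole as negative mass, I = I₀ − I_hole = 0.078152 − 0.0098542 = 0.068297 kg m².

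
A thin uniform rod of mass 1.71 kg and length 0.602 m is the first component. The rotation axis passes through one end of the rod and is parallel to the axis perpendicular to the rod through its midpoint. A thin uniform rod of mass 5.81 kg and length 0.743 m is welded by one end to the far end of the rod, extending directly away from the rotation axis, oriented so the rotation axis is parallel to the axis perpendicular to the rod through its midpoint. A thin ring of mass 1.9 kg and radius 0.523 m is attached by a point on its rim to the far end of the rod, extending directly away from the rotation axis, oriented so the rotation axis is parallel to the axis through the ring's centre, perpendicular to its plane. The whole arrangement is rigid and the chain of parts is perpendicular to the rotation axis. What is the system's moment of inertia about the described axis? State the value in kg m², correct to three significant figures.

13.1

Thin rod: I_cm = (1/12)ML² = (1/12)(1.71)(0.602)² = 0.051643 kg m²; centre at d = 0.301 m, so the parallel axis theorem gives I = 0.051643 + (1.71)(0.301)² = 0.20657 kg m².
Thin rod: I_cm = (1/12)ML² = (1/12)(5.81)(0.743)² = 0.26728 kg m²; centre at d = 0.301 + 0.301 + 0.3715 = 0.9735 m, so the parallel axis theorem gives I = 0.26728 + (5.81)(0.9735)² = 5.7734 kg m².
Thin ring: I_cm = MR² = (1.9)(0.523)² = 0.51971 kg m²; centre at d = 0.301 + 0.301 + 0.3715 + 0.3715 + 0.523 = 1.868 m, so the parallel axis theorem gives I = 0.51971 + (1.9)(1.868)² = 7.1496 kg m².
Total I = 0.20657 + 5.7734 + 7.1496 = 13.13 kg m².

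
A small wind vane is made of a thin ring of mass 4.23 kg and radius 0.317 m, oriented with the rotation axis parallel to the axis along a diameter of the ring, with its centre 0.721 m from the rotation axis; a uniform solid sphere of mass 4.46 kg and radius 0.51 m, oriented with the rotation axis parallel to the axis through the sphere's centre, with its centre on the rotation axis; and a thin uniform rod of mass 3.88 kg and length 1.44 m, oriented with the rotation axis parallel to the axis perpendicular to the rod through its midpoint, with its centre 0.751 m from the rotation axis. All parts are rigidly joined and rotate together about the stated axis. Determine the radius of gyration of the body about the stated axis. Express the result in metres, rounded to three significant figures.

Thin ring: I_cm = (1/2)MR² = (1/2)(4.23)(0.317)² = 0.21253 kg m²; centre at d = 0.721 m, so I = I_cm + Md² gives I = 0.21253 + (4.23)(0.721)² = 2.4115 kg m².
Solid sphere: I_cm = (2/5)MR² = (2/5)(4.46)(0.51)² = 0.46402 kg m²; axis through the centre, so I = 0.46402 kg m².
Thin rod: I_cm = (1/12)ML² = (1/12)(3.88)(1.44)² = 0.67046 kg m²; centre at d = 0.751 m, so I = I_cm + Md² gives I = 0.67046 + (3.88)(0.751)² = 2.8588 kg m².
Total I = 5.7343 kg m²; total mass M = 12.57 kg.
k = √(I/M) = √(5.7343/12.57) = 0.67542 m.

0.675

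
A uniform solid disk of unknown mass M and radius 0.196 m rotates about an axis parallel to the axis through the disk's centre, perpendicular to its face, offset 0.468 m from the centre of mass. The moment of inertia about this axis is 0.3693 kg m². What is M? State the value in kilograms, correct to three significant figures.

1.55

I = I_cm + Md² = (1/2)MR² + Md² = M·[0.5·(0.196)² + (0.468)²] = M·0.23823.
So M = 0.3693 / 0.23823 = 1.5502 kg.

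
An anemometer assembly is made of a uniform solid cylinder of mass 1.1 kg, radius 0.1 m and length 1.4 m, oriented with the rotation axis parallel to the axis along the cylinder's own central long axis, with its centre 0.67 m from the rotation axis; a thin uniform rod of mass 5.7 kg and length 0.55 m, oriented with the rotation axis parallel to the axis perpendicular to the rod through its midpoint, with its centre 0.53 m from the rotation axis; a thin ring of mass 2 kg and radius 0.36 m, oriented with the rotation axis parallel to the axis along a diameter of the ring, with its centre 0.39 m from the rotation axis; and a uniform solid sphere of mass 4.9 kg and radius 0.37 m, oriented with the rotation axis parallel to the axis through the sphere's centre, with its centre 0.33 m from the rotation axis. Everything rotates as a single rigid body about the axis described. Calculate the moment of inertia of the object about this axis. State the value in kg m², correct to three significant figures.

Solid cylinder: I_cm = (1/2)MR² = (1/2)(1.1)(0.1)² = 0.0055 kg m²; centre at d = 0.67 m, so the parallel axis theorem gives I = 0.0055 + (1.1)(0.67)² = 0.49929 kg m².
Thin rod: I_cm = (1/12)ML² = (1/12)(5.7)(0.55)² = 0.14369 kg m²; centre at d = 0.53 m, so the parallel axis theorem gives I = 0.14369 + (5.7)(0.53)² = 1.7448 kg m².
Thin ring: I_cm = (1/2)MR² = (1/2)(2)(0.36)² = 0.1296 kg m²; centre at d = 0.39 m, so the parallel axis theorem gives I = 0.1296 + (2)(0.39)² = 0.4338 kg m².
Solid sphere: I_cm = (2/5)MR² = (2/5)(4.9)(0.37)² = 0.26832 kg m²; centre at d = 0.33 m, so the parallel axis theorem gives I = 0.26832 + (4.9)(0.33)² = 0.80193 kg m².
Total I = 0.49929 + 1.7448 + 0.4338 + 0.80193 = 3.4798 kg m².

3.48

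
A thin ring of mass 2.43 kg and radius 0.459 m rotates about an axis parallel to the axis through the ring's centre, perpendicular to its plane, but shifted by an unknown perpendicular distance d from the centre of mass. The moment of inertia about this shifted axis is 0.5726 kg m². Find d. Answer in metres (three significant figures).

About the centre-of-mass axis, I_cm = MR² = (2.43)(0.459)² = 0.51195 kg m².
Parallel axis theorem: I = I_cm + Md², so Md² = 0.5726 − 0.51195 = 0.060645 kg m².
d = √(0.060645 / 2.43) = 0.15798 m.

0.158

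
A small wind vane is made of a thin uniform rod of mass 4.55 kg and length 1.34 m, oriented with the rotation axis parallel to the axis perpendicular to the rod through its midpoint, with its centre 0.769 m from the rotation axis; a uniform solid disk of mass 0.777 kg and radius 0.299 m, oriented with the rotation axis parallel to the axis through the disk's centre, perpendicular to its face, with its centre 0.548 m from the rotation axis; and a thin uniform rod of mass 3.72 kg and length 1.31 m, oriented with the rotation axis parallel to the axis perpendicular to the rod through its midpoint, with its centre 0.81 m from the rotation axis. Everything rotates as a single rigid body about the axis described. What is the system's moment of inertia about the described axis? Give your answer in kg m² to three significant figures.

Thin rod: I_cm = (1/12)ML² = (1/12)(4.55)(1.34)² = 0.68083 kg m²; centre at d = 0.769 m, so I = I_cm + Md² gives I = 0.68083 + (4.55)(0.769)² = 3.3715 kg m².
Solid disk: I_cm = (1/2)MR² = (1/2)(0.777)(0.299)² = 0.034732 kg m²; centre at d = 0.548 m, so I = I_cm + Md² gives I = 0.034732 + (0.777)(0.548)² = 0.26807 kg m².
Thin rod: I_cm = (1/12)ML² = (1/12)(3.72)(1.31)² = 0.53199 kg m²; centre at d = 0.81 m, so I = I_cm + Md² gives I = 0.53199 + (3.72)(0.81)² = 2.9727 kg m².
Total I = 3.3715 + 0.26807 + 2.9727 = 6.6123 kg m².

6.61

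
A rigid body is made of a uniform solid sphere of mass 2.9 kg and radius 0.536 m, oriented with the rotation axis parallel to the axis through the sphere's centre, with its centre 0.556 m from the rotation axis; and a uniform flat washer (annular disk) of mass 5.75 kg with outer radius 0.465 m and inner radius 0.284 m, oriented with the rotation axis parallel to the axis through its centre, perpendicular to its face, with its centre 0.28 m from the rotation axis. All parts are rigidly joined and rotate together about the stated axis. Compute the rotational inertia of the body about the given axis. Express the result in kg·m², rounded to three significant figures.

2.53

Solid sphere: I_cm = (2/5)MR² = (2/5)(2.9)(0.536)² = 0.33326 kg·m²; centre at d = 0.556 m, so the parallel axis theorem gives I = 0.33326 + (2.9)(0.556)² = 1.2298 kg·m².
Annular disk: I_cm = (1/2)M(R²+r²) = (1/2)(5.75)[(0.465)² + (0.284)²] = 0.85353 kg·m²; centre at d = 0.28 m, so the parallel axis theorem gives I = 0.85353 + (5.75)(0.28)² = 1.3043 kg·m².
Total I = 1.2298 + 1.3043 = 2.5341 kg·m².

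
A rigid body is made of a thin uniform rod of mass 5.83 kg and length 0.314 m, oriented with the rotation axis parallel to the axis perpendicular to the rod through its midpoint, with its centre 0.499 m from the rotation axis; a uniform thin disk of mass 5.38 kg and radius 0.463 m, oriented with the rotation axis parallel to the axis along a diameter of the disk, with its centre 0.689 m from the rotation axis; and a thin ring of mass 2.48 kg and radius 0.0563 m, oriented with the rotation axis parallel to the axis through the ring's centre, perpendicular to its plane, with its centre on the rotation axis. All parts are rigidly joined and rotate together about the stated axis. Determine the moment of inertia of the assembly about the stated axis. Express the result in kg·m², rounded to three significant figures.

4.35

Thin rod: I_cm = (1/12)ML² = (1/12)(5.83)(0.314)² = 0.047901 kg·m²; centre at d = 0.499 m, so I = I_cm + Md² gives I = 0.047901 + (5.83)(0.499)² = 1.4996 kg·m².
Thin disk: I_cm = (1/4)MR² = (1/4)(5.38)(0.463)² = 0.28833 kg·m²; centre at d = 0.689 m, so I = I_cm + Md² gives I = 0.28833 + (5.38)(0.689)² = 2.8423 kg·m².
Thin ring: I_cm = MR² = (2.48)(0.0563)² = 0.0078608 kg·m²; axis through the centre, so I = 0.0078608 kg·m².
Total I = 1.4996 + 2.8423 + 0.0078608 = 4.3498 kg·m².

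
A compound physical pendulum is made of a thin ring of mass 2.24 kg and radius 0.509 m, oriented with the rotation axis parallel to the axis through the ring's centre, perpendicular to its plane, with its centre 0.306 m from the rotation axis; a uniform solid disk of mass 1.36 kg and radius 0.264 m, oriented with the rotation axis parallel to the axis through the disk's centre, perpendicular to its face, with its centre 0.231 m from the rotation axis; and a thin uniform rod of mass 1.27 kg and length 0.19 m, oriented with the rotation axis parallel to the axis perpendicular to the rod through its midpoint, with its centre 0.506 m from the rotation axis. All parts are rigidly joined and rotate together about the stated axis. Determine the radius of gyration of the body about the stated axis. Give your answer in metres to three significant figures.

Thin ring: I_cm = MR² = (2.24)(0.509)² = 0.58034 kg·m²; centre at d = 0.306 m, so I = I_cm + Md² gives I = 0.58034 + (2.24)(0.306)² = 0.79009 kg·m².
Solid disk: I_cm = (1/2)MR² = (1/2)(1.36)(0.264)² = 0.047393 kg·m²; centre at d = 0.231 m, so I = I_cm + Md² gives I = 0.047393 + (1.36)(0.231)² = 0.11996 kg·m².
Thin rod: I_cm = (1/12)ML² = (1/12)(1.27)(0.19)² = 0.0038206 kg·m²; centre at d = 0.506 m, so I = I_cm + Md² gives I = 0.0038206 + (1.27)(0.506)² = 0.32899 kg·m².
Total I = 1.239 kg·m²; total mass M = 4.87 kg.
k = √(I/M) = √(1.239/4.87) = 0.5044 m.

0.504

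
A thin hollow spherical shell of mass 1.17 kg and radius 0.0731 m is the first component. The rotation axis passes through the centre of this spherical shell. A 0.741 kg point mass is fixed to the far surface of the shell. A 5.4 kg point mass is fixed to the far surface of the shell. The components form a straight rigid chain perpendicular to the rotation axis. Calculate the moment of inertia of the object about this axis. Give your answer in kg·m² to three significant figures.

0.0370

Spherical shell: I_cm = (2/3)MR² = (2/3)(1.17)(0.0731)² = 0.004168 kg·m²; axis through the centre, so I = 0.004168 kg·m².
Point mass: I_cm = 0; centre at d = 0.0731 m, so the parallel axis theorem gives I = 0 + (0.741)(0.0731)² = 0.0039596 kg·m².
Point mass: I_cm = 0; centre at d = 0.0731 m, so the parallel axis theorem gives I = 0 + (5.4)(0.0731)² = 0.028855 kg·m².
Total I = 0.004168 + 0.0039596 + 0.028855 = 0.036983 kg·m².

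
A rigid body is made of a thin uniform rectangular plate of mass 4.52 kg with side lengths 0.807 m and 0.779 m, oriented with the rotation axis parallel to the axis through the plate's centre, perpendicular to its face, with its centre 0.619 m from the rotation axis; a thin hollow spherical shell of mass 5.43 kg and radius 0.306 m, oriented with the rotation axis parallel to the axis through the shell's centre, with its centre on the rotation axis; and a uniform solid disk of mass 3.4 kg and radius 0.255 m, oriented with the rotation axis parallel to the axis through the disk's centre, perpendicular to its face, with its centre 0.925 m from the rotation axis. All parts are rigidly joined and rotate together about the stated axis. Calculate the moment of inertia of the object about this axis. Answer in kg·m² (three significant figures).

5.56

Rectangular plate: I_cm = (1/12)M(a²+b²) = (1/12)(4.52)[(0.807)² + (0.779)²] = 0.47388 kg·m²; centre at d = 0.619 m, so the parallel axis theorem gives I = 0.47388 + (4.52)(0.619)² = 2.2058 kg·m².
Spherical shell: I_cm = (2/3)MR² = (2/3)(5.43)(0.306)² = 0.33896 kg·m²; axis through the centre, so I = 0.33896 kg·m².
Solid disk: I_cm = (1/2)MR² = (1/2)(3.4)(0.255)² = 0.11054 kg·m²; centre at d = 0.925 m, so the parallel axis theorem gives I = 0.11054 + (3.4)(0.925)² = 3.0197 kg·m².
Total I = 2.2058 + 0.33896 + 3.0197 = 5.5644 kg·m².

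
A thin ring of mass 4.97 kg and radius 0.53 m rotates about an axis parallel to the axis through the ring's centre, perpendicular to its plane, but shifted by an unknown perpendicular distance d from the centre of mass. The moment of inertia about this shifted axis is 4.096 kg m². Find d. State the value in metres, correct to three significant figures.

0.737

About the centre-of-mass axis, I_cm = MR² = (4.97)(0.53)² = 1.3961 kg m².
Parallel axis theorem: I = I_cm + Md², so Md² = 4.096 − 1.3961 = 2.6999 kg m².
d = √(2.6999 / 4.97) = 0.73705 m.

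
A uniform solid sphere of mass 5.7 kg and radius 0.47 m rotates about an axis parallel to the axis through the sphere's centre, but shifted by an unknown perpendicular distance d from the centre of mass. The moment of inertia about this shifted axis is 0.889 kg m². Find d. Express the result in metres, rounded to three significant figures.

0.260

About the centre-of-mass axis, I_cm = (2/5)MR² = (2/5)(5.7)(0.47)² = 0.50365 kg m².
Parallel axis theorem: I = I_cm + Md², so Md² = 0.889 − 0.50365 = 0.38535 kg m².
d = √(0.38535 / 5.7) = 0.26001 m.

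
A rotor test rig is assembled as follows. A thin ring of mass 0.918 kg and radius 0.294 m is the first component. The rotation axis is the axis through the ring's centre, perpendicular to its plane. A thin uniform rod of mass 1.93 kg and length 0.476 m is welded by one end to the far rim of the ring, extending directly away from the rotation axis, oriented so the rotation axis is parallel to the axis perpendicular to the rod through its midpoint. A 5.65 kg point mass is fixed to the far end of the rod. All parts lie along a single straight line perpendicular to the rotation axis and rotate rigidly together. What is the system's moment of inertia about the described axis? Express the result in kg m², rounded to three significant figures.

4.01

Thin ring: I_cm = MR² = (0.918)(0.294)² = 0.079348 kg m²; axis through the centre, so I = 0.079348 kg m².
Thin rod: I_cm = (1/12)ML² = (1/12)(1.93)(0.476)² = 0.036441 kg m²; centre at d = 0.294 + 0.238 = 0.532 m, so I = I_cm + Md² gives I = 0.036441 + (1.93)(0.532)² = 0.58268 kg m².
Point mass: I_cm = 0; centre at d = 0.294 + 0.238 + 0.238 = 0.77 m, so I = I_cm + Md² gives I = 0 + (5.65)(0.77)² = 3.3499 kg m².
Total I = 0.079348 + 0.58268 + 3.3499 = 4.0119 kg m².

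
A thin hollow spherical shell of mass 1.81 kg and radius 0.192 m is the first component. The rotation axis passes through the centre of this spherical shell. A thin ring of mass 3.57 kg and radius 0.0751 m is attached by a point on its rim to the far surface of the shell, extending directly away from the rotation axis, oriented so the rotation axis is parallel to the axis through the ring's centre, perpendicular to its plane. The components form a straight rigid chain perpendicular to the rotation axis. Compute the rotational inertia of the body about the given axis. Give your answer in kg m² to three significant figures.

0.319

Spherical shell: I_cm = (2/3)MR² = (2/3)(1.81)(0.192)² = 0.044483 kg m²; axis through the centre, so I = 0.044483 kg m².
Thin ring: I_cm = MR² = (3.57)(0.0751)² = 0.020135 kg m²; centre at d = 0.192 + 0.0751 = 0.2671 m, so I = I_cm + Md² gives I = 0.020135 + (3.57)(0.2671)² = 0.27483 kg m².
Total I = 0.044483 + 0.27483 = 0.31931 kg m².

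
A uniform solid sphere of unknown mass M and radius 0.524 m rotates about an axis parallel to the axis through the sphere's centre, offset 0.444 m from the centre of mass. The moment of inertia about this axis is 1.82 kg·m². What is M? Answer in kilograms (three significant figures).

I = I_cm + Md² = (2/5)MR² + Md² = M·[0.4·(0.524)² + (0.444)²] = M·0.30697.
So M = 1.82 / 0.30697 = 5.929 kg.

5.93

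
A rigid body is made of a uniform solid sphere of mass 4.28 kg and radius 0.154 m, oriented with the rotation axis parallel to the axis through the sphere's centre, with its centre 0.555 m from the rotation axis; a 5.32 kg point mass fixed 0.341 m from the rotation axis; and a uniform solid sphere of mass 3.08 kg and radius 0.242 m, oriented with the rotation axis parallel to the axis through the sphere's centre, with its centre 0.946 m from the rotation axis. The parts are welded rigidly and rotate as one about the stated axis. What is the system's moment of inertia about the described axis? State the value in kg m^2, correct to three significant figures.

4.81

Solid sphere: I_cm = (2/5)MR² = (2/5)(4.28)(0.154)² = 0.040602 kg m^2; centre at d = 0.555 m, so I = I_cm + Md² gives I = 0.040602 + (4.28)(0.555)² = 1.3589 kg m^2.
Point mass: I_cm = 0; centre at d = 0.341 m, so I = I_cm + Md² gives I = 0 + (5.32)(0.341)² = 0.61861 kg m^2.
Solid sphere: I_cm = (2/5)MR² = (2/5)(3.08)(0.242)² = 0.072151 kg m^2; centre at d = 0.946 m, so I = I_cm + Md² gives I = 0.072151 + (3.08)(0.946)² = 2.8285 kg m^2.
Total I = 1.3589 + 0.61861 + 2.8285 = 4.8061 kg m^2.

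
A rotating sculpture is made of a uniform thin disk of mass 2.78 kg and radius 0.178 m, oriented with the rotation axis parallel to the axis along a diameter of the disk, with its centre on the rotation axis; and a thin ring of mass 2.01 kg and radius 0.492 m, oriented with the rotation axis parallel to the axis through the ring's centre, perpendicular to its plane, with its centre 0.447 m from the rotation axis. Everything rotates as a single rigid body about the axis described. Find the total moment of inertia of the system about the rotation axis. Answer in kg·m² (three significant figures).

Thin disk: I_cm = (1/4)MR² = (1/4)(2.78)(0.178)² = 0.02202 kg·m²; axis through the centre, so I = 0.02202 kg·m².
Thin ring: I_cm = MR² = (2.01)(0.492)² = 0.48655 kg·m²; centre at d = 0.447 m, so I = I_cm + Md² gives I = 0.48655 + (2.01)(0.447)² = 0.88816 kg·m².
Total I = 0.02202 + 0.88816 = 0.91019 kg·m².

0.910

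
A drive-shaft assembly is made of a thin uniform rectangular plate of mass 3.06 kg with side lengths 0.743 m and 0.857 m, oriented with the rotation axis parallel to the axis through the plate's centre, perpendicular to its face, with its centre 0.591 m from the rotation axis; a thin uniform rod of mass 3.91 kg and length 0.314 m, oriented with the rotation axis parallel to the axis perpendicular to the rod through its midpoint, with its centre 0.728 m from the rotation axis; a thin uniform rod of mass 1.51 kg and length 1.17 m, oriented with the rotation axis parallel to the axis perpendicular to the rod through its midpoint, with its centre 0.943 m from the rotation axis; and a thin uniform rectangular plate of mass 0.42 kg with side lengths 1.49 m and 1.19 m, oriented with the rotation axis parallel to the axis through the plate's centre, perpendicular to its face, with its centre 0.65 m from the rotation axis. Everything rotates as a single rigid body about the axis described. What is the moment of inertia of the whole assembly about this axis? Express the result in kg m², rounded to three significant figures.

5.32

Rectangular plate: I_cm = (1/12)M(a²+b²) = (1/12)(3.06)[(0.743)² + (0.857)²] = 0.32806 kg m²; centre at d = 0.591 m, so I = I_cm + Md² gives I = 0.32806 + (3.06)(0.591)² = 1.3969 kg m².
Thin rod: I_cm = (1/12)ML² = (1/12)(3.91)(0.314)² = 0.032126 kg m²; centre at d = 0.728 m, so I = I_cm + Md² gives I = 0.032126 + (3.91)(0.728)² = 2.1044 kg m².
Thin rod: I_cm = (1/12)ML² = (1/12)(1.51)(1.17)² = 0.17225 kg m²; centre at d = 0.943 m, so I = I_cm + Md² gives I = 0.17225 + (1.51)(0.943)² = 1.515 kg m².
Rectangular plate: I_cm = (1/12)M(a²+b²) = (1/12)(0.42)[(1.49)² + (1.19)²] = 0.12727 kg m²; centre at d = 0.65 m, so I = I_cm + Md² gives I = 0.12727 + (0.42)(0.65)² = 0.30472 kg m².
Total I = 1.3969 + 2.1044 + 1.515 + 0.30472 = 5.321 kg m².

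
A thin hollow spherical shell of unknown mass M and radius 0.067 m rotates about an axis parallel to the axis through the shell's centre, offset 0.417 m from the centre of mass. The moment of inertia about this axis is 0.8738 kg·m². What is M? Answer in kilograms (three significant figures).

4.94

I = I_cm + Md² = (2/3)MR² + Md² = M·[0.666667·(0.067)² + (0.417)²] = M·0.17688.
So M = 0.8738 / 0.17688 = 4.94 kg.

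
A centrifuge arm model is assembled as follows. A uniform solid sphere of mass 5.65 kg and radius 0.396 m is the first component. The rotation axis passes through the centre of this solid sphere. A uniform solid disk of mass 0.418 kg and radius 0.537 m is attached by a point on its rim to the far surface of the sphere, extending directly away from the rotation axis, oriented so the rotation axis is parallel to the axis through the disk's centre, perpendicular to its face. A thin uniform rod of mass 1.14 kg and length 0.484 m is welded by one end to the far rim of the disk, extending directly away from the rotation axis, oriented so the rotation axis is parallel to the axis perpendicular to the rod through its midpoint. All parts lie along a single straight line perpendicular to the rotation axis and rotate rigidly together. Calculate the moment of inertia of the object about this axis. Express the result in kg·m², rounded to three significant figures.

4.14

Solid sphere: I_cm = (2/5)MR² = (2/5)(5.65)(0.396)² = 0.3544 kg·m²; axis through the centre, so I = 0.3544 kg·m².
Solid disk: I_cm = (1/2)MR² = (1/2)(0.418)(0.537)² = 0.060269 kg·m²; centre at d = 0.396 + 0.537 = 0.933 m, so the parallel axis theorem gives I = 0.060269 + (0.418)(0.933)² = 0.42413 kg·m².
Thin rod: I_cm = (1/12)ML² = (1/12)(1.14)(0.484)² = 0.022254 kg·m²; centre at d = 0.396 + 0.537 + 0.537 + 0.242 = 1.712 m, so the parallel axis theorem gives I = 0.022254 + (1.14)(1.712)² = 3.3635 kg·m².
Total I = 0.3544 + 0.42413 + 3.3635 = 4.1421 kg·m².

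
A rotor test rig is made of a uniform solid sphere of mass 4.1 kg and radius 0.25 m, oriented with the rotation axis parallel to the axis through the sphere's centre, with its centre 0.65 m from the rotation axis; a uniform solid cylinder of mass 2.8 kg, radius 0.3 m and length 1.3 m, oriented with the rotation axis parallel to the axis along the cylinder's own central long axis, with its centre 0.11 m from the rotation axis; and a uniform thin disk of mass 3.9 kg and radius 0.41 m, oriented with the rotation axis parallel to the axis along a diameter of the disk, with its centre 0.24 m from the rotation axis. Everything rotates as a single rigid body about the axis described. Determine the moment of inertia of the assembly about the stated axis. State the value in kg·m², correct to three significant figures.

Solid sphere: I_cm = (2/5)MR² = (2/5)(4.1)(0.25)² = 0.1025 kg·m²; centre at d = 0.65 m, so the parallel axis theorem gives I = 0.1025 + (4.1)(0.65)² = 1.8348 kg·m².
Solid cylinder: I_cm = (1/2)MR² = (1/2)(2.8)(0.3)² = 0.126 kg·m²; centre at d = 0.11 m, so the parallel axis theorem gives I = 0.126 + (2.8)(0.11)² = 0.15988 kg·m².
Thin disk: I_cm = (1/4)MR² = (1/4)(3.9)(0.41)² = 0.1639 kg·m²; centre at d = 0.24 m, so the parallel axis theorem gives I = 0.1639 + (3.9)(0.24)² = 0.38854 kg·m².
Total I = 1.8348 + 0.15988 + 0.38854 = 2.3832 kg·m².

2.38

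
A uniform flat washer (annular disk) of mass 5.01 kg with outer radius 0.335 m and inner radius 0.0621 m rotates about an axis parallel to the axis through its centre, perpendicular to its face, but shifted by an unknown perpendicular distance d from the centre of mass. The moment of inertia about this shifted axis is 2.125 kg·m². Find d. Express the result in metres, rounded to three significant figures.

About the centre-of-mass axis, I_cm = (1/2)M(R²+r²) = (1/2)(5.01)[(0.335)² + (0.0621)²] = 0.29078 kg·m².
Parallel axis theorem: I = I_cm + Md², so Md² = 2.125 − 0.29078 = 1.8342 kg·m².
d = √(1.8342 / 5.01) = 0.60507 m.

0.605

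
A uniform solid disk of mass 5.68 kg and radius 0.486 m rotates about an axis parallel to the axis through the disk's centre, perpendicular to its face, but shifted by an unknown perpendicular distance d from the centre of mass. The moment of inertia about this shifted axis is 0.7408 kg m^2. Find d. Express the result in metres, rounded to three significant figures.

About the centre-of-mass axis, I_cm = (1/2)MR² = (1/2)(5.68)(0.486)² = 0.6708 kg m^2.
Parallel axis theorem: I = I_cm + Md², so Md² = 0.7408 − 0.6708 = 0.070003 kg m^2.
d = √(0.070003 / 5.68) = 0.11102 m.

0.111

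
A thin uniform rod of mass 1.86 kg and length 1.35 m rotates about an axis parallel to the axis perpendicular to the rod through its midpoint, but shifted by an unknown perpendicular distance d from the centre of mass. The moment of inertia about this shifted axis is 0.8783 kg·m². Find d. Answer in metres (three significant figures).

About the centre-of-mass axis, I_cm = (1/12)ML² = (1/12)(1.86)(1.35)² = 0.28249 kg·m².
Parallel axis theorem: I = I_cm + Md², so Md² = 0.8783 − 0.28249 = 0.59581 kg·m².
d = √(0.59581 / 1.86) = 0.56598 m.

0.566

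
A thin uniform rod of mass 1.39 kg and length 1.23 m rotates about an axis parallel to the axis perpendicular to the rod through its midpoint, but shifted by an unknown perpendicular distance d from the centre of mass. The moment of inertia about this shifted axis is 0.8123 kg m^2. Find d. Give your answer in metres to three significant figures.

About the centre-of-mass axis, I_cm = (1/12)ML² = (1/12)(1.39)(1.23)² = 0.17524 kg m^2.
Parallel axis theorem: I = I_cm + Md², so Md² = 0.8123 − 0.17524 = 0.63706 kg m^2.
d = √(0.63706 / 1.39) = 0.67699 m.

0.677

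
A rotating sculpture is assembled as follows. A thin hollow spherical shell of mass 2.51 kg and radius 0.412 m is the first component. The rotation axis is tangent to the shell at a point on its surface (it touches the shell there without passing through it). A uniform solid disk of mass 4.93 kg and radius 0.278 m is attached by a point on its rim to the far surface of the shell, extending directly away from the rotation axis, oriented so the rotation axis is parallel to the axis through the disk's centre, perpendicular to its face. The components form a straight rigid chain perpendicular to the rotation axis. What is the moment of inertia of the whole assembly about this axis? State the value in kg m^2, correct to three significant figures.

6.89

Spherical shell: I_cm = (2/3)MR² = (2/3)(2.51)(0.412)² = 0.28404 kg m^2; centre at d = 0.412 m, so I = I_cm + Md² gives I = 0.28404 + (2.51)(0.412)² = 0.7101 kg m^2.
Solid disk: I_cm = (1/2)MR² = (1/2)(4.93)(0.278)² = 0.19051 kg m^2; centre at d = 0.412 + 0.412 + 0.278 = 1.102 m, so I = I_cm + Md² gives I = 0.19051 + (4.93)(1.102)² = 6.1775 kg m^2.
Total I = 0.7101 + 6.1775 = 6.8876 kg m^2.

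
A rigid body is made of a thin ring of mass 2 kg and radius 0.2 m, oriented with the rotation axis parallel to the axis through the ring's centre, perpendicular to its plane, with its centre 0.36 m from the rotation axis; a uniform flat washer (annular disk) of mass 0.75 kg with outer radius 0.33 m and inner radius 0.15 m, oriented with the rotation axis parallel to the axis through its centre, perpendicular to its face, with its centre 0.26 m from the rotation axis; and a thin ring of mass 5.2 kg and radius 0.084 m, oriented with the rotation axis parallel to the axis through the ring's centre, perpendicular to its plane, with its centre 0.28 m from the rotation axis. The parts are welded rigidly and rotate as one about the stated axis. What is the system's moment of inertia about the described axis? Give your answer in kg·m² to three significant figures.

Thin ring: I_cm = MR² = (2)(0.2)² = 0.08 kg·m²; centre at d = 0.36 m, so I = I_cm + Md² gives I = 0.08 + (2)(0.36)² = 0.3392 kg·m².
Annular disk: I_cm = (1/2)M(R²+r²) = (1/2)(0.75)[(0.33)² + (0.15)²] = 0.049275 kg·m²; centre at d = 0.26 m, so I = I_cm + Md² gives I = 0.049275 + (0.75)(0.26)² = 0.099975 kg·m².
Thin ring: I_cm = MR² = (5.2)(0.084)² = 0.036691 kg·m²; centre at d = 0.28 m, so I = I_cm + Md² gives I = 0.036691 + (5.2)(0.28)² = 0.44437 kg·m².
Total I = 0.3392 + 0.099975 + 0.44437 = 0.88355 kg·m².

0.884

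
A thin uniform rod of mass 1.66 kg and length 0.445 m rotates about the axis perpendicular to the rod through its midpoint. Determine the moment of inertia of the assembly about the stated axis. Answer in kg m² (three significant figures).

I_cm = (1/12)ML² = (1/12)(1.66)(0.445)² = 0.027393 kg m²; axis through the centre, so I = 0.027393 kg m².

0.0274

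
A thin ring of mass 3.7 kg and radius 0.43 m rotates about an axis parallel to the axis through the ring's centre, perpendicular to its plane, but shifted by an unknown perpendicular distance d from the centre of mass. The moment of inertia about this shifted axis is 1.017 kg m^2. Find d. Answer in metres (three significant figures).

0.300

About the centre-of-mass axis, I_cm = MR² = (3.7)(0.43)² = 0.68413 kg m^2.
Parallel axis theorem: I = I_cm + Md², so Md² = 1.017 − 0.68413 = 0.33287 kg m^2.
d = √(0.33287 / 3.7) = 0.29994 m.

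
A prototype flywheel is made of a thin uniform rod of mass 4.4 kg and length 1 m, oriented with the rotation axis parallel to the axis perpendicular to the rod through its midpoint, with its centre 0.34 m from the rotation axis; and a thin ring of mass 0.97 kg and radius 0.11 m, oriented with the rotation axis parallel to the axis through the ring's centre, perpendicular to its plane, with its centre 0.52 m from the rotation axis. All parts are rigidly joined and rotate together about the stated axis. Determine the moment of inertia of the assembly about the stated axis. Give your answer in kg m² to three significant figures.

1.15

Thin rod: I_cm = (1/12)ML² = (1/12)(4.4)(1)² = 0.36667 kg m²; centre at d = 0.34 m, so the parallel axis theorem gives I = 0.36667 + (4.4)(0.34)² = 0.87531 kg m².
Thin ring: I_cm = MR² = (0.97)(0.11)² = 0.011737 kg m²; centre at d = 0.52 m, so the parallel axis theorem gives I = 0.011737 + (0.97)(0.52)² = 0.27403 kg m².
Total I = 0.87531 + 0.27403 = 1.1493 kg m².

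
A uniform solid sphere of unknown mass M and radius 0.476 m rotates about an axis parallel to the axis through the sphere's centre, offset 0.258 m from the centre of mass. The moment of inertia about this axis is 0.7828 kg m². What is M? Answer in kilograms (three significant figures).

I = I_cm + Md² = (2/5)MR² + Md² = M·[0.4·(0.476)² + (0.258)²] = M·0.15719.
So M = 0.7828 / 0.15719 = 4.9798 kg.

4.98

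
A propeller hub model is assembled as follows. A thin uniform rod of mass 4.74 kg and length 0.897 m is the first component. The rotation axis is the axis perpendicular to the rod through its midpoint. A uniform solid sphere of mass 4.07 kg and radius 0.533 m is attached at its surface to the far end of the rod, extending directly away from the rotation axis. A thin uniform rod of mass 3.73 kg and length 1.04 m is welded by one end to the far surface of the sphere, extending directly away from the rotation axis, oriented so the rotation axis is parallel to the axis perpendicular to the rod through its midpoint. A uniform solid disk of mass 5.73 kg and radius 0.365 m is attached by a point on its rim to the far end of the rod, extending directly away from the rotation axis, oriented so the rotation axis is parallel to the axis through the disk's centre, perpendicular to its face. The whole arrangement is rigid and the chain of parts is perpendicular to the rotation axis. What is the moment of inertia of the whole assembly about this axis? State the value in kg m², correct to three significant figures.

Thin rod: I_cm = (1/12)ML² = (1/12)(4.74)(0.897)² = 0.31782 kg m²; axis through the centre, so I = 0.31782 kg m².
Solid sphere: I_cm = (2/5)MR² = (2/5)(4.07)(0.533)² = 0.4625 kg m²; centre at d = 0.4485 + 0.533 = 0.9815 m, so the parallel axis theorem gives I = 0.4625 + (4.07)(0.9815)² = 4.3833 kg m².
Thin rod: I_cm = (1/12)ML² = (1/12)(3.73)(1.04)² = 0.3362 kg m²; centre at d = 0.4485 + 0.533 + 0.533 + 0.52 = 2.0345 m, so the parallel axis theorem gives I = 0.3362 + (3.73)(2.0345)² = 15.775 kg m².
Solid disk: I_cm = (1/2)MR² = (1/2)(5.73)(0.365)² = 0.38169 kg m²; centre at d = 0.4485 + 0.533 + 0.533 + 0.52 + 0.52 + 0.365 = 2.9195 m, so the parallel axis theorem gives I = 0.38169 + (5.73)(2.9195)² = 49.221 kg m².
Total I = 0.31782 + 4.3833 + 15.775 + 49.221 = 69.698 kg m².

69.7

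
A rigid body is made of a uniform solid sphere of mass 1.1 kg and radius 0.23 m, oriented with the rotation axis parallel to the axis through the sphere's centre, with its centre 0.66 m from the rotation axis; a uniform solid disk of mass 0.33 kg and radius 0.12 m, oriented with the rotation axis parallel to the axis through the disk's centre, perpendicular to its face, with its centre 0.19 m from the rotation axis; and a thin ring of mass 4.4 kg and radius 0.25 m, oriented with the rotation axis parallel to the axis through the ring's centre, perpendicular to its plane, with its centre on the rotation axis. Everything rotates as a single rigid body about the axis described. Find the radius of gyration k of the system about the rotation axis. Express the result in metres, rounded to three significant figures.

0.369

Solid sphere: I_cm = (2/5)MR² = (2/5)(1.1)(0.23)² = 0.023276 kg·m²; centre at d = 0.66 m, so I = I_cm + Md² gives I = 0.023276 + (1.1)(0.66)² = 0.50244 kg·m².
Solid disk: I_cm = (1/2)MR² = (1/2)(0.33)(0.12)² = 0.002376 kg·m²; centre at d = 0.19 m, so I = I_cm + Md² gives I = 0.002376 + (0.33)(0.19)² = 0.014289 kg·m².
Thin ring: I_cm = MR² = (4.4)(0.25)² = 0.275 kg·m²; axis through the centre, so I = 0.275 kg·m².
Total I = 0.79173 kg·m²; total mass M = 5.83 kg.
k = √(I/M) = √(0.79173/5.83) = 0.36851 m.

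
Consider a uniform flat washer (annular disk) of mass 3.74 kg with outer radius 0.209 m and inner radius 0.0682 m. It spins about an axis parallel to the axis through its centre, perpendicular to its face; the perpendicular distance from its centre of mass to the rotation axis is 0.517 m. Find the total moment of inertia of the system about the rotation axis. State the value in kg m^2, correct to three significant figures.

1.09

I_cm = (1/2)M(R²+r²) = (1/2)(3.74)[(0.209)² + (0.0682)²] = 0.090381 kg m^2; centre at d = 0.517 m, so the parallel axis theorem gives I = 0.090381 + (3.74)(0.517)² = 1.09 kg m^2.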